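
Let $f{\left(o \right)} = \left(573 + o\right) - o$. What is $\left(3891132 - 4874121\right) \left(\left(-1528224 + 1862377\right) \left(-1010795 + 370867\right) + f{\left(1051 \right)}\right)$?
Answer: $210196332611548479$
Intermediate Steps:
$f{\left(o \right)} = 573$
$\left(3891132 - 4874121\right) \left(\left(-1528224 + 1862377\right) \left(-1010795 + 370867\right) + f{\left(1051 \right)}\right) = \left(3891132 - 4874121\right) \left(\left(-1528224 + 1862377\right) \left(-1010795 + 370867\right) + 573\right) = - 982989 \left(334153 \left(-639928\right) + 573\right) = - 982989 \left(-213833860984 + 573\right) = \left(-982989\right) \left(-213833860411\right) = 210196332611548479$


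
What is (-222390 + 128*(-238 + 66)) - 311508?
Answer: -555914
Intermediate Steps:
(-222390 + 128*(-238 + 66)) - 311508 = (-222390 + 128*(-172)) - 311508 = (-222390 - 22016) - 311508 = -244406 - 311508 = -555914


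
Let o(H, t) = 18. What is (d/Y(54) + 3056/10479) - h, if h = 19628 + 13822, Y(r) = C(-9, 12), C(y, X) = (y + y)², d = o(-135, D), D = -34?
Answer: -2103113471/62874 ≈ -33450.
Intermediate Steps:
d = 18
C(y, X) = 4*y² (C(y, X) = (2*y)² = 4*y²)
Y(r) = 324 (Y(r) = 4*(-9)² = 4*81 = 324)
h = 33450
(d/Y(54) + 3056/10479) - h = (18/324 + 3056/10479) - 1*33450 = (18*(1/324) + 3056*(1/10479)) - 33450 = (1/18 + 3056/10479) - 33450 = 21829/62874 - 33450 = -2103113471/62874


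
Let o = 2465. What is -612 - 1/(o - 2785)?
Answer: -195839/320 ≈ -612.00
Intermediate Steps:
-612 - 1/(o - 2785) = -612 - 1/(2465 - 2785) = -612 - 1/(-320) = -612 - 1*(-1/320) = -612 + 1/320 = -195839/320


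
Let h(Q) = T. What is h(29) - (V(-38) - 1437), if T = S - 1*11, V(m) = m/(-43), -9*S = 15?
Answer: 183625/129 ≈ 1423.4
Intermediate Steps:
S = -5/3 (S = -⅑*15 = -5/3 ≈ -1.6667)
V(m) = -m/43 (V(m) = m*(-1/43) = -m/43)
T = -38/3 (T = -5/3 - 1*11 = -5/3 - 11 = -38/3 ≈ -12.667)
h(Q) = -38/3
h(29) - (V(-38) - 1437) = -38/3 - (-1/43*(-38) - 1437) = -38/3 - (38/43 - 1437) = -38/3 - 1*(-61753/43) = -38/3 + 61753/43 = 183625/129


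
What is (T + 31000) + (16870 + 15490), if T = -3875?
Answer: 59485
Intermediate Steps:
(T + 31000) + (16870 + 15490) = (-3875 + 31000) + (16870 + 15490) = 27125 + 32360 = 59485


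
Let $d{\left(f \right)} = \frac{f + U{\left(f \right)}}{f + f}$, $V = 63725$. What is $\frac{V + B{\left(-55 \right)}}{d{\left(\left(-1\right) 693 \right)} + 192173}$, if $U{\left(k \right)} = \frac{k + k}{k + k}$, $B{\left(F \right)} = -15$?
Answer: $\frac{8830206}{26635247} \approx 0.33152$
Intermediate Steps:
$U{\left(k \right)} = 1$ ($U{\left(k \right)} = \frac{2 k}{2 k} = 2 k \frac{1}{2 k} = 1$)
$d{\left(f \right)} = \frac{1 + f}{2 f}$ ($d{\left(f \right)} = \frac{f + 1}{f + f} = \frac{1 + f}{2 f}$)
$\frac{V + B{\left(-55 \right)}}{d{\left(\left(-1\right) 693 \right)} + 192173} = \frac{63725 - 15}{\frac{1 - 693}{2 \left(\left(-1\right) 693\right)} + 192173} = \frac{63710}{\frac{1 - 693}{2 \left(-693\right)} + 192173} = \frac{63710}{\frac{1}{2} \left(- \frac{1}{693}\right) \left(-692\right) + 192173} = \frac{63710}{\frac{346}{693} + 192173} = \frac{63710}{\frac{133176235}{693}} = 63710 \cdot \frac{693}{133176235} = \frac{8830206}{26635247}$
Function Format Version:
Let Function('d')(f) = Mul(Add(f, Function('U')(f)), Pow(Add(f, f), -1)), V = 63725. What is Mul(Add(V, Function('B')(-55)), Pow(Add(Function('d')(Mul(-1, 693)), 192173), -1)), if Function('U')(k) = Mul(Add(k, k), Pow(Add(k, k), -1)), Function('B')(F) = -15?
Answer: Rational(8830206, 26635247) ≈ 0.33152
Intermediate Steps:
Function('U')(k) = 1 (Function('U')(k) = Mul(Mul(2, k), Pow(Mul(2, k), -1)) = Mul(Mul(2, k), Mul(Rational(1, 2), Pow(k, -1))) = 1)
Function('d')(f) = Mul(Rational(1, 2), Pow(f, -1), Add(1, f)) (Function('d')(f) = Mul(Add(f, 1), Pow(Add(f, f), -1)) = Mul(Add(1, f), Pow(Mul(2, f), -1)) = Mul(Add(1, f), Mul(Rational(1, 2), Pow(f, -1))) = Mul(Rational(1, 2), Pow(f, -1), Add(1, f)))
Mul(Add(V, Function('B')(-55)), Pow(Add(Function('d')(Mul(-1, 693)), 192173), -1)) = Mul(Add(63725, -15), Pow(Add(Mul(Rational(1, 2), Pow(Mul(-1, 693), -1), Add(1, Mul(-1, 693))), 192173), -1)) = Mul(63710, Pow(Add(Mul(Rational(1, 2), Pow(-693, -1), Add(1, -693)), 192173), -1)) = Mul(63710, Pow(Add(Mul(Rational(1, 2), Rational(-1, 693), -692), 192173), -1)) = Mul(63710, Pow(Add(Rational(346, 693), 192173), -1)) = Mul(63710, Pow(Rational(133176235, 693), -1)) = Mul(63710, Rational(693, 133176235)) = Rational(8830206, 26635247)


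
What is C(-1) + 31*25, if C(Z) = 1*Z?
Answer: 774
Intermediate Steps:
C(Z) = Z
C(-1) + 31*25 = -1 + 31*25 = -1 + 775 = 774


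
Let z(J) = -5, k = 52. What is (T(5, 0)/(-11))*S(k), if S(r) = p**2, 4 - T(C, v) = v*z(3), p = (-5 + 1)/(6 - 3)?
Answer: -64/99 ≈ -0.64646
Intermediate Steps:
p = -4/3 ≈ -1.3333
T(C, v) = 4 + 5*v (T(C, v) = 4 - v*(-5) = 4 - (-5)*v = 4 + 5*v)
S(r) = 16/9 (S(r) = (-4/3)**2 = 16/9)
(T(5, 0)/(-11))*S(k) = ((4 + 5*0)/(-11))*(16/9) = ((4 + 0)*(-1/11))*(16/9) = (4*(-1/11))*(16/9) = -4/11*16/9 = -64/99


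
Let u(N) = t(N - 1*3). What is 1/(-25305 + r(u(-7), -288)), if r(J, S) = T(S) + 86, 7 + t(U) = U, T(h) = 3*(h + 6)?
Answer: -1/26065 ≈ -3.8366e-5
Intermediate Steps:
T(h) = 18 + 3*h (T(h) = 3*(6 + h) = 18 + 3*h)
t(U) = -7 + U
u(N) = -10 + N (u(N) = -7 + (N - 1*3) = -7 + (N - 3) = -7 + (-3 + N) = -10 + N)
r(J, S) = 104 + 3*S (r(J, S) = (18 + 3*S) + 86 = 104 + 3*S)
1/(-25305 + r(u(-7), -288)) = 1/(-25305 + (104 + 3*(-288))) = 1/(-25305 + (104 - 864)) = 1/(-25305 - 760) = 1/(-26065) = -1/26065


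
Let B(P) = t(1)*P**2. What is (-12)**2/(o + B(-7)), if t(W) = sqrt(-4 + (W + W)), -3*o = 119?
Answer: -7344/8197 - 1296*I*sqrt(2)/1171 ≈ -0.89594 - 1.5652*I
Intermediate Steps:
o = -119/3 (o = -1/3*119 = -119/3 ≈ -39.667)
t(W) = sqrt(-4 + 2*W)
B(P) = I*sqrt(2)*P**2 (B(P) = sqrt(-4 + 2*1)*P**2 = sqrt(-4 + 2)*P**2 = sqrt(-2)*P**2 = (I*sqrt(2))*P**2 = I*sqrt(2)*P**2)
(-12)**2/(o + B(-7)) = (-12)**2/(-119/3 + I*sqrt(2)*(-7)**2) = 144/(-119/3 + I*sqrt(2)*49) = 144/(-119/3 + 49*I*sqrt(2))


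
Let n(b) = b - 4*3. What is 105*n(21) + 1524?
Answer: 2469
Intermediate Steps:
n(b) = -12 + b (n(b) = b - 12 = -12 + b)
105*n(21) + 1524 = 105*(-12 + 21) + 1524 = 105*9 + 1524 = 945 + 1524 = 2469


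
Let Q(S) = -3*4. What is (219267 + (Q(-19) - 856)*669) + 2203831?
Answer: 1842406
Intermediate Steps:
Q(S) = -12
(219267 + (Q(-19) - 856)*669) + 2203831 = (219267 + (-12 - 856)*669) + 2203831 = (219267 - 868*669) + 2203831 = (219267 - 580692) + 2203831 = -361425 + 2203831 = 1842406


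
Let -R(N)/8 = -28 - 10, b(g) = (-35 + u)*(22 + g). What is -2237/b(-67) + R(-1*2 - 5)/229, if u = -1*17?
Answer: 199087/535860 ≈ 0.37153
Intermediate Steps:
u = -17
b(g) = -1144 - 52*g (b(g) = (-35 - 17)*(22 + g) = -52*(22 + g) = -1144 - 52*g)
R(N) = 304 (R(N) = -8*(-28 - 10) = -8*(-38) = 304)
-2237/b(-67) + R(-1*2 - 5)/229 = -2237/(-1144 - 52*(-67)) + 304/229 = -2237/(-1144 + 3484) + 304*(1/229) = -2237/2340 + 304/229 = 199087/535860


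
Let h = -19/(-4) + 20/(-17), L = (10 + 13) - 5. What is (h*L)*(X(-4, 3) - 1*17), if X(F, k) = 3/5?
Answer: -89667/85 ≈ -1054.9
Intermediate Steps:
X(F, k) = ⅗ (X(F, k) = 3*(⅕) = ⅗)
L = 18 (L = 23 - 5 = 18)
h = 243/68 (h = -19*(-¼) + 20*(-1/17) = 19/4 - 20/17 = 243/68 ≈ 3.5735)
(h*L)*(X(-4, 3) - 1*17) = ((243/68)*18)*(⅗ - 1*17) = 2187*(⅗ - 17)/34 = (2187/34)*(-82/5) = -89667/85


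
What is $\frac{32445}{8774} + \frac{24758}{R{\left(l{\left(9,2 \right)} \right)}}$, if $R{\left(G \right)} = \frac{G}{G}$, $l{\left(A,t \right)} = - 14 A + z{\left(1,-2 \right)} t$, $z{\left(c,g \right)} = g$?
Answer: $\frac{217259137}{8774} \approx 24762.0$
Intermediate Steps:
$l{\left(A,t \right)} = - 14 A - 2 t$
$R{\left(G \right)} = 1$
$\frac{32445}{8774} + \frac{24758}{R{\left(l{\left(9,2 \right)} \right)}} = \frac{32445}{8774} + \frac{24758}{1} = 32445 \cdot \frac{1}{8774} + 24758 \cdot 1 = \frac{32445}{8774} + 24758 = \frac{217259137}{8774}$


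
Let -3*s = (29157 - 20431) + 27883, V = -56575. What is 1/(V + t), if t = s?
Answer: -1/68778 ≈ -1.4540e-5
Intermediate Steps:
s = -12203 (s = -((29157 - 20431) + 27883)/3 = -(8726 + 27883)/3 = -⅓*36609 = -12203)
t = -12203
1/(V + t) = 1/(-56575 - 12203) = 1/(-68778) = -1/68778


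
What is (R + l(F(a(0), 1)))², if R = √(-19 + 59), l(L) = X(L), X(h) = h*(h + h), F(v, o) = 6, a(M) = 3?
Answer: 5224 + 288*√10 ≈ 6134.7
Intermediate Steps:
X(h) = 2*h² (X(h) = h*(2*h) = 2*h²)
l(L) = 2*L²
R = 2*√10 (R = √40 = 2*√10 ≈ 6.3246)
(R + l(F(a(0), 1)))² = (2*√10 + 2*6²)² = (2*√10 + 2*36)² = (2*√10 + 72)² = (72 + 2*√10)²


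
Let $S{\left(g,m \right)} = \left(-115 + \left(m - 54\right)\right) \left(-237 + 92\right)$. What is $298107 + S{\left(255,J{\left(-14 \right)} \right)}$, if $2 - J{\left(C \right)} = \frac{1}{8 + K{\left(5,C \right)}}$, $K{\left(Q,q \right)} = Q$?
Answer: $\frac{4190331}{13} \approx 3.2233 \cdot 10^{5}$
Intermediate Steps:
$J{\left(C \right)} = \frac{25}{13}$ ($J{\left(C \right)} = 2 - \frac{1}{8 + 5} = 2 - \frac{1}{13} = \frac{25}{13}$)
$S{\left(g,m \right)} = 24505 - 145 m$ ($S{\left(g,m \right)} = \left(-115 + \left(-54 + m\right)\right) \left(-145\right) = \left(-169 + m\right) \left(-145\right) = 24505 - 145 m$)
$298107 + S{\left(255,J{\left(-14 \right)} \right)} = 298107 + \left(24505 - \frac{3625}{13}\right) = 298107 + \frac{314940}{13} = \frac{4190331}{13}$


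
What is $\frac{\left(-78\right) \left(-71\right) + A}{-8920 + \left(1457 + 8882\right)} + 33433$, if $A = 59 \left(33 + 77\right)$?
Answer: $\frac{47453455}{1419} \approx 33442.0$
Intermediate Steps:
$A = 6490$ ($A = 59 \cdot 110 = 6490$)
$\frac{\left(-78\right) \left(-71\right) + A}{-8920 + \left(1457 + 8882\right)} + 33433 = \frac{\left(-78\right) \left(-71\right) + 6490}{-8920 + \left(1457 + 8882\right)} + 33433 = \frac{5538 + 6490}{-8920 + 10339} + 33433 = \frac{12028}{1419} + 33433 = \frac{47453455}{1419}$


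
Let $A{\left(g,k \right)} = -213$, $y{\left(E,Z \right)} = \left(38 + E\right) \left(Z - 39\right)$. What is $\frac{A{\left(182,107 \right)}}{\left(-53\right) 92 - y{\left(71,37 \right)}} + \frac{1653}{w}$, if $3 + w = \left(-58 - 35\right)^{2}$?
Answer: $\frac{795106}{3356089} \approx 0.23691$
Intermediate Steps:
$y{\left(E,Z \right)} = \left(-39 + Z\right) \left(38 + E\right)$ ($y{\left(E,Z \right)} = \left(38 + E\right) \left(-39 + Z\right) = \left(-39 + Z\right) \left(38 + E\right)$)
$w = 8646$ ($w = -3 + \left(-58 - 35\right)^{2} = -3 + \left(-93\right)^{2} = -3 + 8649 = 8646$)
$\frac{A{\left(182,107 \right)}}{\left(-53\right) 92 - y{\left(71,37 \right)}} + \frac{1653}{w} = - \frac{213}{\left(-53\right) 92 - \left(-1482 - 2769 + 38 \cdot 37 + 71 \cdot 37\right)} + \frac{1653}{8646} = - \frac{213}{-4876 - \left(-1482 - 2769 + 1406 + 2627\right)} + 1653 \cdot \frac{1}{8646} = - \frac{213}{-4876 - -218} + \frac{551}{2882} = - \frac{213}{-4876 + 218} + \frac{551}{2882} = - \frac{213}{-4658} + \frac{551}{2882} = \left(-213\right) \left(- \frac{1}{4658}\right) + \frac{551}{2882} = \frac{213}{4658} + \frac{551}{2882} = \frac{795106}{3356089}$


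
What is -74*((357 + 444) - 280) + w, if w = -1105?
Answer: -39659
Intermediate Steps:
-74*((357 + 444) - 280) + w = -74*((357 + 444) - 280) - 1105 = -74*(801 - 280) - 1105 = -74*521 - 1105 = -38554 - 1105 = -39659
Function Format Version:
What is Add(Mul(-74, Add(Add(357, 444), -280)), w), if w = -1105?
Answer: -39659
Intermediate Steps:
Add(Mul(-74, Add(Add(357, 444), -280)), w) = Add(Mul(-74, Add(Add(357, 444), -280)), -1105) = Add(Mul(-74, Add(801, -280)), -1105) = Add(Mul(-74, 521), -1105) = Add(-38554, -1105) = -39659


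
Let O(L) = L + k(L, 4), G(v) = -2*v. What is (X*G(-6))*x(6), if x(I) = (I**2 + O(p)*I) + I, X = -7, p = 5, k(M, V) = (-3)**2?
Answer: -10584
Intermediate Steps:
k(M, V) = 9
O(L) = 9 + L (O(L) = L + 9 = 9 + L)
x(I) = I**2 + 15*I (x(I) = (I**2 + (9 + 5)*I) + I = (I**2 + 14*I) + I = I**2 + 15*I)
(X*G(-6))*x(6) = (-(-14)*(-6))*(6*(15 + 6)) = (-7*12)*(6*21) = -84*126 = -10584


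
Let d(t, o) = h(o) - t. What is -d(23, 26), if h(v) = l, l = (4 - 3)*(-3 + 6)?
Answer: 20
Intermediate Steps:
l = 3 (l = 1*3 = 3)
h(v) = 3
d(t, o) = 3 - t
-d(23, 26) = -(3 - 1*23) = -(3 - 23) = -1*(-20) = 20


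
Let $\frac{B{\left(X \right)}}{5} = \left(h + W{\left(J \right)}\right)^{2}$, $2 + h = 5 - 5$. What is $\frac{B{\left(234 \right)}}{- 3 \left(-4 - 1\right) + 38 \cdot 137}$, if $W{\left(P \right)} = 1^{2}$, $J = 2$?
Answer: $\frac{5}{5221} \approx 0.00095767$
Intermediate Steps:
$W{\left(P \right)} = 1$
$h = -2$ ($h = -2 + \left(5 - 5\right) = -2 + 0 = -2$)
$B{\left(X \right)} = 5$ ($B{\left(X \right)} = 5 \left(-2 + 1\right)^{2} = 5 \left(-1\right)^{2} = 5 \cdot 1 = 5$)
$\frac{B{\left(234 \right)}}{- 3 \left(-4 - 1\right) + 38 \cdot 137} = \frac{5}{- 3 \left(-4 - 1\right) + 38 \cdot 137} = \frac{5}{\left(-3\right) \left(-5\right) + 5206} = \frac{5}{15 + 5206} = \frac{5}{5221}$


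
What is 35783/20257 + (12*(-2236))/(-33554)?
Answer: 872099303/339851689 ≈ 2.5661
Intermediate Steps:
35783/20257 + (12*(-2236))/(-33554) = 35783*(1/20257) - 26832*(-1/33554) = 35783/20257 + 13416/16777 = 872099303/339851689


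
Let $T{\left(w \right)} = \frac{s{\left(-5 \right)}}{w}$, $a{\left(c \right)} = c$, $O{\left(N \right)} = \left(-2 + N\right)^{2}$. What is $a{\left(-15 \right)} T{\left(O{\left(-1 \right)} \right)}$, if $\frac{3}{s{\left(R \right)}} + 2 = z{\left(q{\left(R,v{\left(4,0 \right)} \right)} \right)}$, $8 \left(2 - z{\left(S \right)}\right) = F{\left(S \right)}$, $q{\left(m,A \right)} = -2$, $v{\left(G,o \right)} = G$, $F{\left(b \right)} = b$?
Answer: $-20$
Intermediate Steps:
$z{\left(S \right)} = 2 - \frac{S}{8}$
$s{\left(R \right)} = 12$ ($s{\left(R \right)} = \frac{3}{-2 + \left(2 - - \frac{1}{4}\right)} = \frac{3}{-2 + \left(2 + \frac{1}{4}\right)} = \frac{3}{-2 + \frac{9}{4}} = 3 \frac{1}{\frac{1}{4}} = 3 \cdot 4 = 12$)
$T{\left(w \right)} = \frac{12}{w}$
$a{\left(-15 \right)} T{\left(O{\left(-1 \right)} \right)} = - 15 \frac{12}{\left(-2 - 1\right)^{2}} = - 15 \frac{12}{\left(-3\right)^{2}} = - 15 \cdot \frac{12}{9} = - 15 \cdot 12 \cdot \frac{1}{9} = \left(-15\right) \frac{4}{3} = -20$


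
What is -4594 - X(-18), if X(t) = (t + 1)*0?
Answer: -4594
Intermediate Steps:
X(t) = 0 (X(t) = (1 + t)*0 = 0)
-4594 - X(-18) = -4594 - 1*0 = -4594 + 0 = -4594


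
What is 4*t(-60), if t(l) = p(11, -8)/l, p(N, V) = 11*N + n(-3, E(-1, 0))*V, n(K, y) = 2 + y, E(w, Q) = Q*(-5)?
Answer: -7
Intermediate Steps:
E(w, Q) = -5*Q
p(N, V) = 2*V + 11*N (p(N, V) = 11*N + (2 - 5*0)*V = 11*N + (2 + 0)*V = 11*N + 2*V = 2*V + 11*N)
t(l) = 105/l (t(l) = (2*(-8) + 11*11)/l = (-16 + 121)/l = 105/l)
4*t(-60) = 4*(105/(-60)) = 4*(105*(-1/60)) = 4*(-7/4) = -7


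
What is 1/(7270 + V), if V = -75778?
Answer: -1/68508 ≈ -1.4597e-5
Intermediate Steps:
1/(7270 + V) = 1/(7270 - 75778) = 1/(-68508) = -1/68508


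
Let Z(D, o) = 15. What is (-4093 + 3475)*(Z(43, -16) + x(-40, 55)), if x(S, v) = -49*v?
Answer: 1656240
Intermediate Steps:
(-4093 + 3475)*(Z(43, -16) + x(-40, 55)) = (-4093 + 3475)*(15 - 49*55) = -618*(15 - 2695) = -618*(-2680) = 1656240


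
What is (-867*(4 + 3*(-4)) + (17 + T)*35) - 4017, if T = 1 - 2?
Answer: 3479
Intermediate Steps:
T = -1
(-867*(4 + 3*(-4)) + (17 + T)*35) - 4017 = (-867*(4 + 3*(-4)) + (17 - 1)*35) - 4017 = (-867*(4 - 12) + 16*35) - 4017 = (-867*(-8) + 560) - 4017 = (-17*(-408) + 560) - 4017 = (6936 + 560) - 4017 = 7496 - 4017 = 3479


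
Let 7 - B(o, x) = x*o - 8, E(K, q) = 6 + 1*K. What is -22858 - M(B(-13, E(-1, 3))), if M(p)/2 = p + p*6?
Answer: -23978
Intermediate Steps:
E(K, q) = 6 + K
B(o, x) = 15 - o*x (B(o, x) = 7 - (x*o - 8) = 7 - (o*x - 8) = 7 - (-8 + o*x) = 7 + (8 - o*x) = 15 - o*x)
M(p) = 14*p (M(p) = 2*(p + p*6) = 2*(p + 6*p) = 2*(7*p) = 14*p)
-22858 - M(B(-13, E(-1, 3))) = -22858 - 14*(15 - 1*(-13)*(6 - 1)) = -22858 - 14*(15 - 1*(-13)*5) = -22858 - 14*(15 + 65) = -22858 - 14*80 = -22858 - 1*1120 = -22858 - 1120 = -23978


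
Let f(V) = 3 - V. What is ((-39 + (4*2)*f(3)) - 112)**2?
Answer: 22801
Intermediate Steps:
((-39 + (4*2)*f(3)) - 112)**2 = ((-39 + (4*2)*(3 - 1*3)) - 112)**2 = ((-39 + 8*(3 - 3)) - 112)**2 = ((-39 + 8*0) - 112)**2 = ((-39 + 0) - 112)**2 = (-39 - 112)**2 = (-151)**2 = 22801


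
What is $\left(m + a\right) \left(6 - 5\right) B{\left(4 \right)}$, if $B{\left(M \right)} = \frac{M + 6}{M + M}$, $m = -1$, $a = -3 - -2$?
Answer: $- \frac{5}{2} \approx -2.5$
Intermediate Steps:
$a = -1$ ($a = -3 + 2 = -1$)
$B{\left(M \right)} = \frac{6 + M}{2 M}$
$\left(m + a\right) \left(6 - 5\right) B{\left(4 \right)} = \left(-1 - 1\right) \left(6 - 5\right) \frac{6 + 4}{2 \cdot 4} = \left(-2\right) 1 \cdot \frac{1}{2} \cdot \frac{1}{4} \cdot 10 = \left(-2\right) \frac{5}{4} = - \frac{5}{2}$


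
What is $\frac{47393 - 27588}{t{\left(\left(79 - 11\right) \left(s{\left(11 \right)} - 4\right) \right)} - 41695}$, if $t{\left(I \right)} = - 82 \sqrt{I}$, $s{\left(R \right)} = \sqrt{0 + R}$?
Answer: $- \frac{19805}{41695 + 164 i \sqrt{17} \sqrt{4 - \sqrt{11}}} \approx -0.47491 + 0.0063669 i$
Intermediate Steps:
$s{\left(R \right)} = \sqrt{R}$
$\frac{47393 - 27588}{t{\left(\left(79 - 11\right) \left(s{\left(11 \right)} - 4\right) \right)} - 41695} = \frac{47393 - 27588}{- 82 \sqrt{\left(79 - 11\right) \left(\sqrt{11} - 4\right)} - 41695} = \frac{19805}{- 82 \sqrt{68 \left(-4 + \sqrt{11}\right)} - 41695} = \frac{19805}{- 82 \sqrt{-272 + 68 \sqrt{11}} - 41695} = \frac{19805}{-41695 - 82 \sqrt{-272 + 68 \sqrt{11}}}$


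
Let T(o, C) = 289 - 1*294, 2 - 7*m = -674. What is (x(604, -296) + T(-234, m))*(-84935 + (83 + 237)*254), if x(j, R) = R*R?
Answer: -320218205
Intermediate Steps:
x(j, R) = R²
m = 676/7 (m = 2/7 - ⅐*(-674) = 2/7 + 674/7 = 676/7 ≈ 96.571)
T(o, C) = -5 (T(o, C) = 289 - 294 = -5)
(x(604, -296) + T(-234, m))*(-84935 + (83 + 237)*254) = ((-296)² - 5)*(-84935 + (83 + 237)*254) = (87616 - 5)*(-84935 + 320*254) = 87611*(-84935 + 81280) = 87611*(-3655) = -320218205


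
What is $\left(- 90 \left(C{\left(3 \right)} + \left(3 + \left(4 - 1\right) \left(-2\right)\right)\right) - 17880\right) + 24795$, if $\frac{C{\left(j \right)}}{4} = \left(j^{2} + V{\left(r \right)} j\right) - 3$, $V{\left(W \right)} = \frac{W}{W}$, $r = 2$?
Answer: $3945$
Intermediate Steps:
$V{\left(W \right)} = 1$
$C{\left(j \right)} = -12 + 4 j + 4 j^{2}$ ($C{\left(j \right)} = 4 \left(\left(j^{2} + 1 j\right) - 3\right) = 4 \left(\left(j^{2} + j\right) - 3\right) = 4 \left(\left(j + j^{2}\right) - 3\right) = 4 \left(-3 + j + j^{2}\right) = -12 + 4 j + 4 j^{2}$)
$\left(- 90 \left(C{\left(3 \right)} + \left(3 + \left(4 - 1\right) \left(-2\right)\right)\right) - 17880\right) + 24795 = \left(- 90 \left(\left(-12 + 4 \cdot 3 + 4 \cdot 3^{2}\right) + \left(3 + \left(4 - 1\right) \left(-2\right)\right)\right) - 17880\right) + 24795 = \left(- 90 \left(\left(-12 + 12 + 4 \cdot 9\right) + \left(3 + 3 \left(-2\right)\right)\right) - 17880\right) + 24795 = \left(- 90 \left(\left(-12 + 12 + 36\right) + \left(3 - 6\right)\right) - 17880\right) + 24795 = \left(- 90 \left(36 - 3\right) - 17880\right) + 24795 = \left(\left(-90\right) 33 - 17880\right) + 24795 = \left(-2970 - 17880\right) + 24795 = -20850 + 24795 = 3945$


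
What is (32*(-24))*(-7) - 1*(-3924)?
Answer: 9300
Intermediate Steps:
(32*(-24))*(-7) - 1*(-3924) = -768*(-7) + 3924 = 5376 + 3924 = 9300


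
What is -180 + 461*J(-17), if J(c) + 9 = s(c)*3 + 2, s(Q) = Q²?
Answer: 396280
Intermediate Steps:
J(c) = -7 + 3*c² (J(c) = -9 + (c²*3 + 2) = -9 + (3*c² + 2) = -9 + (2 + 3*c²) = -7 + 3*c²)
-180 + 461*J(-17) = -180 + 461*(-7 + 3*(-17)²) = -180 + 461*(-7 + 3*289) = -180 + 461*(-7 + 867) = -180 + 461*860 = -180 + 396460 = 396280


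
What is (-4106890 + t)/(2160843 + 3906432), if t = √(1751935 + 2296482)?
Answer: -821378/1213455 + √4048417/6067275 ≈ -0.67656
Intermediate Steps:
t = √4048417 ≈ 2012.1
(-4106890 + t)/(2160843 + 3906432) = (-4106890 + √4048417)/(2160843 + 3906432) = (-4106890 + √4048417)/6067275 = (-4106890 + √4048417)*(1/6067275) = -821378/1213455 + √4048417/6067275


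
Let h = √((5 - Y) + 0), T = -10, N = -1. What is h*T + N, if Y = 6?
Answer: -1 - 10*I ≈ -1.0 - 10.0*I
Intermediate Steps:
h = I (h = √((5 - 1*6) + 0) = √((5 - 6) + 0) = √(-1 + 0) = √(-1) = I ≈ 1.0*I)
h*T + N = I*(-10) - 1 = -10*I - 1 = -1 - 10*I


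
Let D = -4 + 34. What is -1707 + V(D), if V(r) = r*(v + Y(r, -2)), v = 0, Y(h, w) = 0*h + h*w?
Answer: -3507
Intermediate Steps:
Y(h, w) = h*w (Y(h, w) = 0 + h*w = h*w)
D = 30
V(r) = -2*r² (V(r) = r*(0 + r*(-2)) = r*(0 - 2*r) = r*(-2*r) = -2*r²)
-1707 + V(D) = -1707 - 2*30² = -1707 - 2*900 = -1707 - 1800 = -3507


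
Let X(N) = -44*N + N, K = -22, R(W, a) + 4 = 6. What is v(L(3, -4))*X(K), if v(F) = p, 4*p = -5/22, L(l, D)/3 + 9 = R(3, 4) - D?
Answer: -215/4 ≈ -53.750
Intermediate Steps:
R(W, a) = 2 (R(W, a) = -4 + 6 = 2)
L(l, D) = -21 - 3*D (L(l, D) = -27 + 3*(2 - D) = -27 + (6 - 3*D) = -21 - 3*D)
p = -5/88 (p = (-5/22)/4 = (-5*1/22)/4 = (1/4)*(-5/22) = -5/88 ≈ -0.056818)
v(F) = -5/88
X(N) = -43*N
v(L(3, -4))*X(K) = -(-215)*(-22)/88 = -5/88*946 = -215/4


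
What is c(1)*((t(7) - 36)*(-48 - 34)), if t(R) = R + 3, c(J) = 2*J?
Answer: 4264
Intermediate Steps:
t(R) = 3 + R
c(1)*((t(7) - 36)*(-48 - 34)) = (2*1)*(((3 + 7) - 36)*(-48 - 34)) = 2*((10 - 36)*(-82)) = 2*(-26*(-82)) = 2*2132 = 4264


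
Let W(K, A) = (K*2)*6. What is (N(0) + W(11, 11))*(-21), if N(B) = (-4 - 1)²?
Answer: -3297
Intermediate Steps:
N(B) = 25 (N(B) = (-5)² = 25)
W(K, A) = 12*K (W(K, A) = (2*K)*6 = 12*K)
(N(0) + W(11, 11))*(-21) = (25 + 12*11)*(-21) = (25 + 132)*(-21) = 157*(-21) = -3297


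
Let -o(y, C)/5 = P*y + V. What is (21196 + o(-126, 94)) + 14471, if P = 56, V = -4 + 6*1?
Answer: 70937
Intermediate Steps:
V = 2 (V = -4 + 6 = 2)
o(y, C) = -10 - 280*y (o(y, C) = -5*(56*y + 2) = -5*(2 + 56*y) = -10 - 280*y)
(21196 + o(-126, 94)) + 14471 = (21196 + (-10 - 280*(-126))) + 14471 = (21196 + (-10 + 35280)) + 14471 = (21196 + 35270) + 14471 = 56466 + 14471 = 70937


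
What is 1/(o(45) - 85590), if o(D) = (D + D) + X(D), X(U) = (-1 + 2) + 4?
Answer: -1/85495 ≈ -1.1697e-5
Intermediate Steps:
X(U) = 5 (X(U) = 1 + 4 = 5)
o(D) = 5 + 2*D (o(D) = (D + D) + 5 = 2*D + 5 = 5 + 2*D)
1/(o(45) - 85590) = 1/((5 + 2*45) - 85590) = 1/((5 + 90) - 85590) = 1/(95 - 85590) = 1/(-85495) = -1/85495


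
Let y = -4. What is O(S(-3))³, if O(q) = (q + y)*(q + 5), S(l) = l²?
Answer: 343000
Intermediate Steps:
O(q) = (-4 + q)*(5 + q) (O(q) = (q - 4)*(q + 5) = (-4 + q)*(5 + q))
O(S(-3))³ = (-20 + (-3)² + ((-3)²)²)³ = (-20 + 9 + 9²)³ = (-20 + 9 + 81)³ = 70³ = 343000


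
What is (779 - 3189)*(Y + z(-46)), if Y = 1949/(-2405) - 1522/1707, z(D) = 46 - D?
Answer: -178679071094/821067 ≈ -2.1762e+5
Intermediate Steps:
Y = -6987353/4105335 (Y = 1949*(-1/2405) - 1522*1/1707 = -1949/2405 - 1522/1707 = -6987353/4105335 ≈ -1.7020)
(779 - 3189)*(Y + z(-46)) = (779 - 3189)*(-6987353/4105335 + (46 - 1*(-46))) = -2410*(-6987353/4105335 + (46 + 46)) = -2410*(-6987353/4105335 + 92) = -2410*370703467/4105335 = -178679071094/821067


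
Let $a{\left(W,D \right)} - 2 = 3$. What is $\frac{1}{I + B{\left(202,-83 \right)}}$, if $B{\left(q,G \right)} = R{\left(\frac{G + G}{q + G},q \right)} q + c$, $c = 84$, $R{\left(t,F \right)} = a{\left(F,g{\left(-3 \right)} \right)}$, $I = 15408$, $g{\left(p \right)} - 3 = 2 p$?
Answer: $\frac{1}{16502} \approx 6.0599 \cdot 10^{-5}$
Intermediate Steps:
$g{\left(p \right)} = 3 + 2 p$
$a{\left(W,D \right)} = 5$ ($a{\left(W,D \right)} = 2 + 3 = 5$)
$R{\left(t,F \right)} = 5$
$B{\left(q,G \right)} = 84 + 5 q$ ($B{\left(q,G \right)} = 5 q + 84 = 84 + 5 q$)
$\frac{1}{I + B{\left(202,-83 \right)}} = \frac{1}{15408 + \left(84 + 5 \cdot 202\right)} = \frac{1}{15408 + \left(84 + 1010\right)} = \frac{1}{15408 + 1094} = \frac{1}{16502}$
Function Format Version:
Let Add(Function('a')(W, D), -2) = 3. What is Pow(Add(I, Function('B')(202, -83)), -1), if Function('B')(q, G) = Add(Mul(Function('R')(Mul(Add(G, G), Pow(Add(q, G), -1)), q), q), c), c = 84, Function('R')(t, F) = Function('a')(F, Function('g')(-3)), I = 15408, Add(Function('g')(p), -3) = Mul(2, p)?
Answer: Rational(1, 16502) ≈ 6.0599e-5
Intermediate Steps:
Function('g')(p) = Add(3, Mul(2, p))
Function('a')(W, D) = 5 (Function('a')(W, D) = Add(2, 3) = 5)
Function('R')(t, F) = 5
Function('B')(q, G) = Add(84, Mul(5, q)) (Function('B')(q, G) = Add(Mul(5, q), 84) = Add(84, Mul(5, q)))
Pow(Add(I, Function('B')(202, -83)), -1) = Pow(Add(15408, Add(84, Mul(5, 202))), -1) = Pow(Add(15408, Add(84, 1010)), -1) = Pow(Add(15408, 1094), -1) = Pow(16502, -1) = Rational(1, 16502)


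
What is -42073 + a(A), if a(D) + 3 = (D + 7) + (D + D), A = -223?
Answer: -42738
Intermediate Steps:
a(D) = 4 + 3*D (a(D) = -3 + ((D + 7) + (D + D)) = -3 + ((7 + D) + 2*D) = -3 + (7 + 3*D) = 4 + 3*D)
-42073 + a(A) = -42073 + (4 + 3*(-223)) = -42073 + (4 - 669) = -42073 - 665 = -42738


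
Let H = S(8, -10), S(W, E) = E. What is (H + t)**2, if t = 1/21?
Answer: 43681/441 ≈ 99.050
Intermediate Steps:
t = 1/21 ≈ 0.047619
H = -10
(H + t)**2 = (-10 + 1/21)**2 = (-209/21)**2 = 43681/441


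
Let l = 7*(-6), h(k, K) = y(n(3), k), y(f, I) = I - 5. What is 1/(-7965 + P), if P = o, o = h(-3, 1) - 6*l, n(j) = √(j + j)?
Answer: -1/7721 ≈ -0.00012952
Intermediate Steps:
n(j) = √2*√j (n(j) = √(2*j) = √2*√j)
y(f, I) = -5 + I
h(k, K) = -5 + k
l = -42
o = 244 (o = (-5 - 3) - 6*(-42) = -8 + 252 = 244)
P = 244
1/(-7965 + P) = 1/(-7965 + 244) = 1/(-7721) = -1/7721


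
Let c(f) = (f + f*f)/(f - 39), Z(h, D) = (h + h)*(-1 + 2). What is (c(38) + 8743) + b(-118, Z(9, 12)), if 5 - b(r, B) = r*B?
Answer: 9390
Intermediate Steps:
Z(h, D) = 2*h (Z(h, D) = (2*h)*1 = 2*h)
b(r, B) = 5 - B*r (b(r, B) = 5 - r*B = 5 - B*r)
c(f) = (f + f²)/(-39 + f)
(c(38) + 8743) + b(-118, Z(9, 12)) = (38*(1 + 38)/(-39 + 38) + 8743) + (5 - 1*2*9*(-118)) = (38*39/(-1) + 8743) + (5 - 1*18*(-118)) = (38*(-1)*39 + 8743) + (5 + 2124) = (-1482 + 8743) + 2129 = 7261 + 2129 = 9390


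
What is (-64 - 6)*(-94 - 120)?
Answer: 14980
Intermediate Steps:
(-64 - 6)*(-94 - 120) = -70*(-214) = 14980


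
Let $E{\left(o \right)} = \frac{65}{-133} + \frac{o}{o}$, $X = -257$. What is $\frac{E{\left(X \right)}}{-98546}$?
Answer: $- \frac{34}{6553309} \approx -5.1882 \cdot 10^{-6}$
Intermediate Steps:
$E{\left(o \right)} = \frac{68}{133}$ ($E{\left(o \right)} = 65 \left(- \frac{1}{133}\right) + 1 = - \frac{65}{133} + 1 = \frac{68}{133}$)
$\frac{E{\left(X \right)}}{-98546} = \frac{68}{133 \left(-98546\right)} = \frac{68}{133} \left(- \frac{1}{98546}\right) = - \frac{34}{6553309}$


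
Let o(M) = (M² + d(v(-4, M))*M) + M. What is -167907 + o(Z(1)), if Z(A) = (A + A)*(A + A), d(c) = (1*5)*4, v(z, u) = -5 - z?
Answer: -167807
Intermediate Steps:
d(c) = 20 (d(c) = 5*4 = 20)
Z(A) = 4*A² (Z(A) = (2*A)*(2*A) = 4*A²)
o(M) = M² + 21*M (o(M) = (M² + 20*M) + M = M² + 21*M)
-167907 + o(Z(1)) = -167907 + (4*1²)*(21 + 4*1²) = -167907 + (4*1)*(21 + 4*1) = -167907 + 4*(21 + 4) = -167907 + 4*25 = -167907 + 100 = -167807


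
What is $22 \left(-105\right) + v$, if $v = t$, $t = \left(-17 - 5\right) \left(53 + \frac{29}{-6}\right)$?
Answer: $- \frac{10109}{3} \approx -3369.7$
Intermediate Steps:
$t = - \frac{3179}{3}$ ($t = - 22 \left(53 + 29 \left(- \frac{1}{6}\right)\right) = - 22 \left(53 - \frac{29}{6}\right) = \left(-22\right) \frac{289}{6} = - \frac{3179}{3} \approx -1059.7$)
$v = - \frac{3179}{3} \approx -1059.7$
$22 \left(-105\right) + v = 22 \left(-105\right) - \frac{3179}{3} = -2310 - \frac{3179}{3} = - \frac{10109}{3}$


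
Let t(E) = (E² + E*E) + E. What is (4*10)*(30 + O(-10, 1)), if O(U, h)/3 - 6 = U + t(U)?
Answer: 23520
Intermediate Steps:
t(E) = E + 2*E² (t(E) = (E² + E²) + E = 2*E² + E = E + 2*E²)
O(U, h) = 18 + 3*U + 3*U*(1 + 2*U) (O(U, h) = 18 + 3*(U + U*(1 + 2*U)) = 18 + (3*U + 3*U*(1 + 2*U)) = 18 + 3*U + 3*U*(1 + 2*U))
(4*10)*(30 + O(-10, 1)) = (4*10)*(30 + (18 + 6*(-10) + 6*(-10)²)) = 40*(30 + (18 - 60 + 6*100)) = 40*(30 + (18 - 60 + 600)) = 40*(30 + 558) = 40*588 = 23520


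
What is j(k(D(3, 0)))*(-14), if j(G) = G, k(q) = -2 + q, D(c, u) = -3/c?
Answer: 42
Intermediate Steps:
j(k(D(3, 0)))*(-14) = (-2 - 3/3)*(-14) = (-2 - 3*⅓)*(-14) = (-2 - 1)*(-14) = -3*(-14) = 42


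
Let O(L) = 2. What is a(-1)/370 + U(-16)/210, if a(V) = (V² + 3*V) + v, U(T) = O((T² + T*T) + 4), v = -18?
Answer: -173/3885 ≈ -0.044530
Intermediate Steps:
U(T) = 2
a(V) = -18 + V² + 3*V (a(V) = (V² + 3*V) - 18 = -18 + V² + 3*V)
a(-1)/370 + U(-16)/210 = (-18 + (-1)² + 3*(-1))/370 + 2/210 = (-18 + 1 - 3)*(1/370) + 2*(1/210) = -20*1/370 + 1/105 = -2/37 + 1/105 = -173/3885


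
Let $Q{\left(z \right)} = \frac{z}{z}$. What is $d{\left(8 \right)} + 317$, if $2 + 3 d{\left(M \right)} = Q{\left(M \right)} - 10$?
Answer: $\frac{940}{3} \approx 313.33$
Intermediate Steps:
$Q{\left(z \right)} = 1$
$d{\left(M \right)} = - \frac{11}{3}$ ($d{\left(M \right)} = - \frac{2}{3} + \frac{1 - 10}{3} = - \frac{2}{3} + \frac{1}{3} \left(-9\right) = - \frac{2}{3} - 3 = - \frac{11}{3}$)
$d{\left(8 \right)} + 317 = - \frac{11}{3} + 317 = \frac{940}{3}$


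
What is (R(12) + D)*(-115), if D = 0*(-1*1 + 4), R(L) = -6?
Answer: 690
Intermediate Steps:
D = 0 (D = 0*(-1 + 4) = 0*3 = 0)
(R(12) + D)*(-115) = (-6 + 0)*(-115) = -6*(-115) = 690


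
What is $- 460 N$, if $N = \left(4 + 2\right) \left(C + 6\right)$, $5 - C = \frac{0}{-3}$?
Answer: $-30360$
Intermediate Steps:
$C = 5$ ($C = 5 - \frac{0}{-3} = 5 - 0 \left(- \frac{1}{3}\right) = 5 - 0 = 5 + 0 = 5$)
$N = 66$ ($N = \left(4 + 2\right) \left(5 + 6\right) = 6 \cdot 11 = 66$)
$- 460 N = \left(-460\right) 66 = -30360$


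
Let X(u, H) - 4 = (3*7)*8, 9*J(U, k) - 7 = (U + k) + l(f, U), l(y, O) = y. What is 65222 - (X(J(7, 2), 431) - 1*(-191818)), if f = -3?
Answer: -126768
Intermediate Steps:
J(U, k) = 4/9 + U/9 + k/9 (J(U, k) = 7/9 + ((U + k) - 3)/9 = 7/9 + (-3 + U + k)/9 = 7/9 + (-1/3 + U/9 + k/9) = 4/9 + U/9 + k/9)
X(u, H) = 172 (X(u, H) = 4 + (3*7)*8 = 4 + 21*8 = 4 + 168 = 172)
65222 - (X(J(7, 2), 431) - 1*(-191818)) = 65222 - (172 - 1*(-191818)) = 65222 - (172 + 191818) = 65222 - 1*191990 = 65222 - 191990 = -126768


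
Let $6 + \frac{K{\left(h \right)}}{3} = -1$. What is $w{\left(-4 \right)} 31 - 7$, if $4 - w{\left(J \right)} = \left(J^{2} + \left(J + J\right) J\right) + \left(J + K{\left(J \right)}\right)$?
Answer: $-596$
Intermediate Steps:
$K{\left(h \right)} = -21$ ($K{\left(h \right)} = -18 + 3 \left(-1\right) = -18 - 3 = -21$)
$w{\left(J \right)} = 25 - J - 3 J^{2}$ ($w{\left(J \right)} = 4 - \left(\left(J^{2} + \left(J + J\right) J\right) + \left(J - 21\right)\right) = 4 - \left(\left(J^{2} + 2 J J\right) + \left(-21 + J\right)\right) = 4 - \left(\left(J^{2} + 2 J^{2}\right) + \left(-21 + J\right)\right) = 4 - \left(3 J^{2} + \left(-21 + J\right)\right) = 4 - \left(-21 + J + 3 J^{2}\right) = 25 - J - 3 J^{2}$)
$w{\left(-4 \right)} 31 - 7 = \left(25 - -4 - 3 \left(-4\right)^{2}\right) 31 - 7 = \left(25 + 4 - 48\right) 31 - 7 = \left(-19\right) 31 - 7 = -589 - 7 = -596$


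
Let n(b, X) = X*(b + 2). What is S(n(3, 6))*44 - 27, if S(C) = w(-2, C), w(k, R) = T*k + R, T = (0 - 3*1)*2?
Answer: 1821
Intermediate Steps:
T = -6 (T = (0 - 3)*2 = -3*2 = -6)
n(b, X) = X*(2 + b)
w(k, R) = R - 6*k (w(k, R) = -6*k + R = R - 6*k)
S(C) = 12 + C (S(C) = C - 6*(-2) = C + 12 = 12 + C)
S(n(3, 6))*44 - 27 = (12 + 6*(2 + 3))*44 - 27 = (12 + 6*5)*44 - 27 = (12 + 30)*44 - 27 = 42*44 - 27 = 1848 - 27 = 1821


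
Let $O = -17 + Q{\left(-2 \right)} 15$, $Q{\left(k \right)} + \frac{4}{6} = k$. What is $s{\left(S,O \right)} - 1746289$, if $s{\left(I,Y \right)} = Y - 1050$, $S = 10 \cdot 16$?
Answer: $-1747396$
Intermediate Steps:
$Q{\left(k \right)} = - \frac{2}{3} + k$
$S = 160$
$O = -57$ ($O = -17 + \left(- \frac{2}{3} - 2\right) 15 = -17 - 40 = -57$)
$s{\left(I,Y \right)} = -1050 + Y$ ($s{\left(I,Y \right)} = Y - 1050 = -1050 + Y$)
$s{\left(S,O \right)} - 1746289 = \left(-1050 - 57\right) - 1746289 = -1107 - 1746289 = -1747396$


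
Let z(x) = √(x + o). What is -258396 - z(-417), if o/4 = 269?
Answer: -258396 - √659 ≈ -2.5842e+5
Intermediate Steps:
o = 1076 (o = 4*269 = 1076)
z(x) = √(1076 + x) (z(x) = √(x + 1076) = √(1076 + x))
-258396 - z(-417) = -258396 - √(1076 - 417) = -258396 - √659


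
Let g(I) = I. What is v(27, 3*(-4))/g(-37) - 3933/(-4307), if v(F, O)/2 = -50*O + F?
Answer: -5255457/159359 ≈ -32.979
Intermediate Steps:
v(F, O) = -100*O + 2*F (v(F, O) = 2*(-50*O + F) = 2*(F - 50*O) = -100*O + 2*F)
v(27, 3*(-4))/g(-37) - 3933/(-4307) = (-300*(-4) + 2*27)/(-37) - 3933/(-4307) = (-100*(-12) + 54)*(-1/37) - 3933*(-1/4307) = (1200 + 54)*(-1/37) + 3933/4307 = 1254*(-1/37) + 3933/4307 = -1254/37 + 3933/4307 = -5255457/159359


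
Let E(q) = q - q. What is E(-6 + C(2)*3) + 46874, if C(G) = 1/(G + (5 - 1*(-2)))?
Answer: 46874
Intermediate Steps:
C(G) = 1/(7 + G) (C(G) = 1/(G + (5 + 2)) = 1/(G + 7) = 1/(7 + G))
E(q) = 0
E(-6 + C(2)*3) + 46874 = 0 + 46874 = 46874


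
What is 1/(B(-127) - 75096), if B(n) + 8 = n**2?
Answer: -1/58975 ≈ -1.6956e-5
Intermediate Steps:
B(n) = -8 + n**2
1/(B(-127) - 75096) = 1/((-8 + (-127)**2) - 75096) = 1/((-8 + 16129) - 75096) = 1/(16121 - 75096) = 1/(-58975) = -1/58975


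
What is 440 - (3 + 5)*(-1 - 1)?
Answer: 456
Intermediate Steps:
440 - (3 + 5)*(-1 - 1) = 440 - 8*(-2) = 440 - 1*(-16) = 440 + 16 = 456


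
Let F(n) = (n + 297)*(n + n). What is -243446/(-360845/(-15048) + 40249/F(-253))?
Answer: -42128817192/3836873 ≈ -10980.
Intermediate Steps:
F(n) = 2*n*(297 + n) (F(n) = (297 + n)*(2*n) = 2*n*(297 + n))
-243446/(-360845/(-15048) + 40249/F(-253)) = -243446/(-360845/(-15048) + 40249/((2*(-253)*(297 - 253)))) = -243446/(-360845*(-1/15048) + 40249/((2*(-253)*44))) = -243446/(360845/15048 + 40249/(-22264)) = -243446/(360845/15048 + 40249*(-1/22264)) = -243446/(360845/15048 - 3659/2024) = -243446/3836873/173052 = -243446*173052/3836873 = -42128817192/3836873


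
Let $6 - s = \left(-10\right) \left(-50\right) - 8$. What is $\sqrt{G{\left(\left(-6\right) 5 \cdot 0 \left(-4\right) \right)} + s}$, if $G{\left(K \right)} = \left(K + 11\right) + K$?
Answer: $5 i \sqrt{19} \approx 21.794 i$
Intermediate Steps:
$G{\left(K \right)} = 11 + 2 K$ ($G{\left(K \right)} = \left(11 + K\right) + K = 11 + 2 K$)
$s = -486$ ($s = 6 - \left(\left(-10\right) \left(-50\right) - 8\right) = 6 - \left(500 - 8\right) = 6 - 492 = -486$)
$\sqrt{G{\left(\left(-6\right) 5 \cdot 0 \left(-4\right) \right)} + s} = \sqrt{\left(11 + 2 \left(-6\right) 5 \cdot 0 \left(-4\right)\right) - 486} = \sqrt{\left(11 + 2 \left(\left(-30\right) 0\right)\right) - 486} = \sqrt{\left(11 + 2 \cdot 0\right) - 486} = \sqrt{\left(11 + 0\right) - 486} = \sqrt{11 - 486} = \sqrt{-475} = 5 i \sqrt{19}$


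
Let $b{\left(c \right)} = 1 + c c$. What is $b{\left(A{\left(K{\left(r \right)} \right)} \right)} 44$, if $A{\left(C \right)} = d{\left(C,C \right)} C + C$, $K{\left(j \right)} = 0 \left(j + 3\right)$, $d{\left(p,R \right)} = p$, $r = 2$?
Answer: $44$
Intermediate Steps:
$K{\left(j \right)} = 0$ ($K{\left(j \right)} = 0 \left(3 + j\right) = 0$)
$A{\left(C \right)} = C + C^{2}$ ($A{\left(C \right)} = C C + C = C^{2} + C = C + C^{2}$)
$b{\left(c \right)} = 1 + c^{2}$
$b{\left(A{\left(K{\left(r \right)} \right)} \right)} 44 = \left(1 + \left(0 \left(1 + 0\right)\right)^{2}\right) 44 = \left(1 + \left(0 \cdot 1\right)^{2}\right) 44 = \left(1 + 0^{2}\right) 44 = \left(1 + 0\right) 44 = 1 \cdot 44 = 44$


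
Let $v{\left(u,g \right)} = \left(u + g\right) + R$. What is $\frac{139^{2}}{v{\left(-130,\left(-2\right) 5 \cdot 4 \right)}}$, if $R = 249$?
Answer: $\frac{19321}{79} \approx 244.57$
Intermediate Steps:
$v{\left(u,g \right)} = 249 + g + u$ ($v{\left(u,g \right)} = \left(u + g\right) + 249 = \left(g + u\right) + 249 = 249 + g + u$)
$\frac{139^{2}}{v{\left(-130,\left(-2\right) 5 \cdot 4 \right)}} = \frac{139^{2}}{249 + \left(-2\right) 5 \cdot 4 - 130} = \frac{19321}{249 - 40 - 130} = \frac{19321}{79}$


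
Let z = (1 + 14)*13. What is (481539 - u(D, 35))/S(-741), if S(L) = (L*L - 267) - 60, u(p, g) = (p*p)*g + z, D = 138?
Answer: -30866/91459 ≈ -0.33748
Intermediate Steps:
z = 195 (z = 15*13 = 195)
u(p, g) = 195 + g*p² (u(p, g) = (p*p)*g + 195 = p²*g + 195 = g*p² + 195 = 195 + g*p²)
S(L) = -327 + L² (S(L) = (L² - 267) - 60 = (-267 + L²) - 60 = -327 + L²)
(481539 - u(D, 35))/S(-741) = (481539 - (195 + 35*138²))/(-327 + (-741)²) = (481539 - (195 + 35*19044))/(-327 + 549081) = (481539 - (195 + 666540))/548754 = (481539 - 1*666735)*(1/548754) = (481539 - 666735)*(1/548754) = -185196*1/548754 = -30866/91459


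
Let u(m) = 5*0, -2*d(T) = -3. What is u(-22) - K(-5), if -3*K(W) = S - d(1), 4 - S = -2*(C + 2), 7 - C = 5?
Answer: 7/2 ≈ 3.5000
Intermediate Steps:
C = 2 (C = 7 - 1*5 = 7 - 5 = 2)
d(T) = 3/2 (d(T) = -½*(-3) = 3/2)
u(m) = 0
S = 12 (S = 4 - (-2)*(2 + 2) = 4 - (-2)*4 = 4 - 1*(-8) = 4 + 8 = 12)
K(W) = -7/2 (K(W) = -(12 - 1*3/2)/3 = -(12 - 3/2)/3 = -⅓*21/2 = -7/2)
u(-22) - K(-5) = 0 - 1*(-7/2) = 0 + 7/2 = 7/2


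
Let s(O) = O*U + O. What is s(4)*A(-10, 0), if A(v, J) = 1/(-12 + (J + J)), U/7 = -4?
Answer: 9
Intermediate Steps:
U = -28 (U = 7*(-4) = -28)
A(v, J) = 1/(-12 + 2*J)
s(O) = -27*O (s(O) = O*(-28) + O = -28*O + O = -27*O)
s(4)*A(-10, 0) = (-27*4)*(1/(2*(-6 + 0))) = -54/(-6) = -54*(-1)/6 = -108*(-1/12) = 9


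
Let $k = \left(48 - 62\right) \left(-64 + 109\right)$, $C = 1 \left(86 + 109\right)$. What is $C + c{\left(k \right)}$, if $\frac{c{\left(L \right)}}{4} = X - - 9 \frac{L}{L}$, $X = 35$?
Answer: $371$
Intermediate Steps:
$C = 195$ ($C = 1 \cdot 195 = 195$)
$k = -630$ ($k = \left(-14\right) 45 = -630$)
$c{\left(L \right)} = 176$ ($c{\left(L \right)} = 4 \left(35 - - 9 \frac{L}{L}\right) = 4 \left(35 - \left(-9\right) 1\right) = 4 \left(35 - -9\right) = 4 \left(35 + 9\right) = 4 \cdot 44 = 176$)
$C + c{\left(k \right)} = 195 + 176 = 371$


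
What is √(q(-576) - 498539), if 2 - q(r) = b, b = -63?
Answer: 9*I*√6154 ≈ 706.03*I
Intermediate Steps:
q(r) = 65 (q(r) = 2 - 1*(-63) = 2 + 63 = 65)
√(q(-576) - 498539) = √(65 - 498539) = √(-498474) = 9*I*√6154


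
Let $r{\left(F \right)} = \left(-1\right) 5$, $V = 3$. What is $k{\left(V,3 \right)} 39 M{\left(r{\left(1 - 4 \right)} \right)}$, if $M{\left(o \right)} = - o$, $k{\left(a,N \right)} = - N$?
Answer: $-585$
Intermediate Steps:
$r{\left(F \right)} = -5$
$k{\left(V,3 \right)} 39 M{\left(r{\left(1 - 4 \right)} \right)} = \left(-1\right) 3 \cdot 39 \left(\left(-1\right) \left(-5\right)\right) = \left(-3\right) 39 \cdot 5 = \left(-117\right) 5 = -585$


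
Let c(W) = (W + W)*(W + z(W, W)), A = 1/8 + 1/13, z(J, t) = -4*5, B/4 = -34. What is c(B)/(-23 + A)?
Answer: -4412928/2371 ≈ -1861.2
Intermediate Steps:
B = -136 (B = 4*(-34) = -136)
z(J, t) = -20
A = 21/104 (A = 1*(⅛) + 1*(1/13) = ⅛ + 1/13 = 21/104 ≈ 0.20192)
c(W) = 2*W*(-20 + W) (c(W) = (W + W)*(W - 20) = (2*W)*(-20 + W) = 2*W*(-20 + W))
c(B)/(-23 + A) = (2*(-136)*(-20 - 136))/(-23 + 21/104) = (2*(-136)*(-156))/(-2371/104) = 42432*(-104/2371) = -4412928/2371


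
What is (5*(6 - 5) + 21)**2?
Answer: 676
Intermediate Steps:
(5*(6 - 5) + 21)**2 = (5*1 + 21)**2 = (5 + 21)**2 = 26**2 = 676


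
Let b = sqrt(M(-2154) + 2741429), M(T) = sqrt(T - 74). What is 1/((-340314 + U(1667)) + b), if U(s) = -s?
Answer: -1/(341981 - sqrt(2741429 + 2*I*sqrt(557))) ≈ -2.9384e-6 - 1.2307e-13*I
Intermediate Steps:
M(T) = sqrt(-74 + T)
b = sqrt(2741429 + 2*I*sqrt(557)) (b = sqrt(sqrt(-74 - 2154) + 2741429) = sqrt(sqrt(-2228) + 2741429) = sqrt(2*I*sqrt(557) + 2741429) = sqrt(2741429 + 2*I*sqrt(557)) ≈ 1655.7 + 0.01*I)
1/((-340314 + U(1667)) + b) = 1/((-340314 - 1*1667) + sqrt(2741429 + 2*I*sqrt(557))) = 1/((-340314 - 1667) + sqrt(2741429 + 2*I*sqrt(557))) = 1/(-341981 + sqrt(2741429 + 2*I*sqrt(557)))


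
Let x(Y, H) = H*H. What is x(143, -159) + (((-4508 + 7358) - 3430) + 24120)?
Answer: 48821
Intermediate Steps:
x(Y, H) = H²
x(143, -159) + (((-4508 + 7358) - 3430) + 24120) = (-159)² + (((-4508 + 7358) - 3430) + 24120) = 25281 + ((2850 - 3430) + 24120) = 25281 + (-580 + 24120) = 25281 + 23540 = 48821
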